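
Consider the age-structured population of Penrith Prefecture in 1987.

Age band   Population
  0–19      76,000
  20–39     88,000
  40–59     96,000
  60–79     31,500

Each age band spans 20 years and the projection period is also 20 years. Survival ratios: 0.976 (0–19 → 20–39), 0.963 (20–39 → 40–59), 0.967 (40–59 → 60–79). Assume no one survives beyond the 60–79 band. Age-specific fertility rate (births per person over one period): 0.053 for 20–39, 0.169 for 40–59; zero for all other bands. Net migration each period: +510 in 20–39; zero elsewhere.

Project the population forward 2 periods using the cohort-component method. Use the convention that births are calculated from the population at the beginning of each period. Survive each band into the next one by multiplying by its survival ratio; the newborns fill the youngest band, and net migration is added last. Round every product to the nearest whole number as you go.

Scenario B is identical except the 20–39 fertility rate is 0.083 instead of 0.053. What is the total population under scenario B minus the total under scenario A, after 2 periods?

[period 1]
Births: 88000 × 0.053 = 4664  |  96000 × 0.169 = 16224 → total 20888
20–39: 76000 × 0.976 = 74176
40–59: 88000 × 0.963 = 84744
60–79: 96000 × 0.967 = 92832
Net migration: 20–39 + 510 → 74686
→ [20888, 74686, 84744, 92832]
[period 2]
Births: 74686 × 0.053 = 3958  |  84744 × 0.169 = 14322 → total 18280
20–39: 20888 × 0.976 = 20387
40–59: 74686 × 0.963 = 71923
60–79: 84744 × 0.967 = 81947
Net migration: 20–39 + 510 → 20897
→ [18280, 20897, 71923, 81947]
Scenario A total after 2 periods: 193047
Scenario B projection —
[period 1]
Births: 88000 × 0.083 = 7304  |  96000 × 0.169 = 16224 → total 23528
20–39: 76000 × 0.976 = 74176
40–59: 88000 × 0.963 = 84744
60–79: 96000 × 0.967 = 92832
Net migration: 20–39 + 510 → 74686
→ [23528, 74686, 84744, 92832]
[period 2]
Births: 74686 × 0.083 = 6199  |  84744 × 0.169 = 14322 → total 20521
20–39: 23528 × 0.976 = 22963
40–59: 74686 × 0.963 = 71923
60–79: 84744 × 0.967 = 81947
Net migration: 20–39 + 510 → 23473
→ [20521, 23473, 71923, 81947]
Scenario B total after 2 periods: 197864
Difference B − A = 197864 − 193047 = 4817

4817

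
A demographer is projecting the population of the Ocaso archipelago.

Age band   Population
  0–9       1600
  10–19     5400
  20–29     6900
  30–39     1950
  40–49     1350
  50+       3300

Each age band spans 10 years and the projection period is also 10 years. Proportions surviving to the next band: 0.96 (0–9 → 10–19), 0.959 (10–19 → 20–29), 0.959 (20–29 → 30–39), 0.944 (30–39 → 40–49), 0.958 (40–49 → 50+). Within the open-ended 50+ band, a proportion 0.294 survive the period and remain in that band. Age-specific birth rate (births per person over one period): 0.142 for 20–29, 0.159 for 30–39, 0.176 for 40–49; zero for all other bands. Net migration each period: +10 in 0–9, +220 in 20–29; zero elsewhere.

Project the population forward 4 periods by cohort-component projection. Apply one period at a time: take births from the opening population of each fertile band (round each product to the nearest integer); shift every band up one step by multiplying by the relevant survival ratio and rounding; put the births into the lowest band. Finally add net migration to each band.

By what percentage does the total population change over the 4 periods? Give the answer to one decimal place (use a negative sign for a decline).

Call the bands 1 to 6, youngest first.
[period 1]
Births: 6900 * 0.142 = 980 ; 1950 * 0.159 = 310 ; 1350 * 0.176 = 238 → total 1528
Band 2: 1600 * 0.96 = 1536
Band 3: 5400 * 0.959 = 5179
Band 4: 6900 * 0.959 = 6617
Band 5: 1950 * 0.944 = 1841
Band 6: 1350 * 0.958 + 3300 * 0.294 = 1293 + 970 = 2263
Net migration: Band 1 + 10 → 1538; Band 3 + 220 → 5399
Population now: 0–9=1538, 10–19=1536, 20–29=5399, 30–39=6617, 40–49=1841, 50+=2263
[period 2]
Births: 5399 * 0.142 = 767 ; 6617 * 0.159 = 1052 ; 1841 * 0.176 = 324 → total 2143
Band 2: 1538 * 0.96 = 1476
Band 3: 1536 * 0.959 = 1473
Band 4: 5399 * 0.959 = 5178
Band 5: 6617 * 0.944 = 6246
Band 6: 1841 * 0.958 + 2263 * 0.294 = 1764 + 665 = 2429
Net migration: Band 1 + 10 → 2153; Band 3 + 220 → 1693
Population now: 0–9=2153, 10–19=1476, 20–29=1693, 30–39=5178, 40–49=6246, 50+=2429
[period 3]
Births: 1693 * 0.142 = 240 ; 5178 * 0.159 = 823 ; 6246 * 0.176 = 1099 → total 2162
Band 2: 2153 * 0.96 = 2067
Band 3: 1476 * 0.959 = 1415
Band 4: 1693 * 0.959 = 1624
Band 5: 5178 * 0.944 = 4888
Band 6: 6246 * 0.958 + 2429 * 0.294 = 5984 + 714 = 6698
Net migration: Band 1 + 10 → 2172; Band 3 + 220 → 1635
Population now: 0–9=2172, 10–19=2067, 20–29=1635, 30–39=1624, 40–49=4888, 50+=6698
[period 4]
Births: 1635 * 0.142 = 232 ; 1624 * 0.159 = 258 ; 4888 * 0.176 = 860 → total 1350
Band 2: 2172 * 0.96 = 2085
Band 3: 2067 * 0.959 = 1982
Band 4: 1635 * 0.959 = 1568
Band 5: 1624 * 0.944 = 1533
Band 6: 4888 * 0.958 + 6698 * 0.294 = 4683 + 1969 = 6652
Net migration: Band 1 + 10 → 1360; Band 3 + 220 → 2202
Population now: 0–9=1360, 10–19=2085, 20–29=2202, 30–39=1568, 40–49=1533, 50+=6652
Total: 20500 → 15400; change = -5100; percentage change = -24.9%

-24.9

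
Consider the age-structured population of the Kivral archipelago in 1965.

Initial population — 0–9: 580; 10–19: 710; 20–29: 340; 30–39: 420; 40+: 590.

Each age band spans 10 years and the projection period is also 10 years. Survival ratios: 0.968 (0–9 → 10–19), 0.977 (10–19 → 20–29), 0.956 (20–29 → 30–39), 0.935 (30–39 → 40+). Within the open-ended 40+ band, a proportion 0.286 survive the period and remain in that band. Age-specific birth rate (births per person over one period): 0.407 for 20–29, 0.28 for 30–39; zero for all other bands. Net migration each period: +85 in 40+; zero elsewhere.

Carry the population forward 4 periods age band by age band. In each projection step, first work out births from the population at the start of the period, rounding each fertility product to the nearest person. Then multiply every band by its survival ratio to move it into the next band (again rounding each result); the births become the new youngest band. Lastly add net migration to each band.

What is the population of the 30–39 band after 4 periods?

231

Period 1.
Births: 340 * 0.407 = 138  |  420 * 0.28 = 118 → total 256
10–19: 580 * 0.968 = 561
20–29: 710 * 0.977 = 694
30–39: 340 * 0.956 = 325
40+: 420 * 0.935 + 590 * 0.286 = 393 + 169 = 562
Net migration: 40+ + 85 → 647
End of period: [256, 561, 694, 325, 647]
Period 2.
Births: 694 * 0.407 = 282  |  325 * 0.28 = 91 → total 373
10–19: 256 * 0.968 = 248
20–29: 561 * 0.977 = 548
30–39: 694 * 0.956 = 663
40+: 325 * 0.935 + 647 * 0.286 = 304 + 185 = 489
Net migration: 40+ + 85 → 574
End of period: [373, 248, 548, 663, 574]
Period 3.
Births: 548 * 0.407 = 223  |  663 * 0.28 = 186 → total 409
10–19: 373 * 0.968 = 361
20–29: 248 * 0.977 = 242
30–39: 548 * 0.956 = 524
40+: 663 * 0.935 + 574 * 0.286 = 620 + 164 = 784
Net migration: 40+ + 85 → 869
End of period: [409, 361, 242, 524, 869]
Period 4.
Births: 242 * 0.407 = 98  |  524 * 0.28 = 147 → total 245
10–19: 409 * 0.968 = 396
20–29: 361 * 0.977 = 353
30–39: 242 * 0.956 = 231
40+: 524 * 0.935 + 869 * 0.286 = 490 + 249 = 739
Net migration: 40+ + 85 → 824
End of period: [245, 396, 353, 231, 824]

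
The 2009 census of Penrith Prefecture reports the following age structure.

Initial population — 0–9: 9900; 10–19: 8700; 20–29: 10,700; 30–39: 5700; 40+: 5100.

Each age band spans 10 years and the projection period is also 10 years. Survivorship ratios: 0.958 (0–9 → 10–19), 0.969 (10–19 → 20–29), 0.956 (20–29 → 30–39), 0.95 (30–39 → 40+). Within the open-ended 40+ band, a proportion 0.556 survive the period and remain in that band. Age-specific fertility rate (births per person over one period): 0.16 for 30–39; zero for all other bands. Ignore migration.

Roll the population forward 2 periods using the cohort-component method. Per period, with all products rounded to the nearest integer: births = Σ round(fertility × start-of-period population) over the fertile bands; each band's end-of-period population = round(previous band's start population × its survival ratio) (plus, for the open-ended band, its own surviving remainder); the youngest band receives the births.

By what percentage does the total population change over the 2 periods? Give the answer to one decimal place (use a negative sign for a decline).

-15.0

Period 1.
Births: 5700 * 0.16 = 912
10–19: 9900 * 0.958 = 9484
20–29: 8700 * 0.969 = 8430
30–39: 10700 * 0.956 = 10229
40+: 5700 * 0.95 + 5100 * 0.556 = 5415 + 2836 = 8251
Giving 912 / 9484 / 8430 / 10229 / 8251.
Period 2.
Births: 10229 * 0.16 = 1637
10–19: 912 * 0.958 = 874
20–29: 9484 * 0.969 = 9190
30–39: 8430 * 0.956 = 8059
40+: 10229 * 0.95 + 8251 * 0.556 = 9718 + 4588 = 14306
Giving 1637 / 874 / 9190 / 8059 / 14306.
Total: 40100 → 34066; change = -6034; percentage change = -15.0%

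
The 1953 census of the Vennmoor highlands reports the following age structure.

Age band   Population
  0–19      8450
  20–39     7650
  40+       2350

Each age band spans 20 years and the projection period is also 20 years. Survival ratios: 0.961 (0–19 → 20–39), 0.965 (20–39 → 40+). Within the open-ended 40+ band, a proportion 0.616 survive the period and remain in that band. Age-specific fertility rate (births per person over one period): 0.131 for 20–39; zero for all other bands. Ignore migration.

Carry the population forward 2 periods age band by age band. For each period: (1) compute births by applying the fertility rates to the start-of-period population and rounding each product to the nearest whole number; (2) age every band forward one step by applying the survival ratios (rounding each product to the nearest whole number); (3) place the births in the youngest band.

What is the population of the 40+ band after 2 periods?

[period 1]
Births: 7650 × 0.131 = 1002
20–39: 8450 × 0.961 = 8120
40+: 7650 × 0.965 + 2350 × 0.616 = 7382 + 1448 = 8830
Giving 1002 / 8120 / 8830.
[period 2]
Births: 8120 × 0.131 = 1064
20–39: 1002 × 0.961 = 963
40+: 8120 × 0.965 + 8830 × 0.616 = 7836 + 5439 = 13275
Giving 1064 / 963 / 13275.

13275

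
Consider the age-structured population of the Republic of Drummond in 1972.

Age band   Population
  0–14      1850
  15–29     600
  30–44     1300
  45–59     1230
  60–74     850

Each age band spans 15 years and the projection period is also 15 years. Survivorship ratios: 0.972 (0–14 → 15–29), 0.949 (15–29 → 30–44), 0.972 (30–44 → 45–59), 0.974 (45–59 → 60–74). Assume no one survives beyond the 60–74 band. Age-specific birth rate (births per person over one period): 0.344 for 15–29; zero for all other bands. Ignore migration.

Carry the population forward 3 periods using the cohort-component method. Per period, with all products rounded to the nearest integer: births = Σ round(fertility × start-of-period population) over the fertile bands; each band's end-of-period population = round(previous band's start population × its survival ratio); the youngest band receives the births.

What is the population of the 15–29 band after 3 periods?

602

Period 1:
Births: 600 * 0.344 = 206
15–29: 1850 * 0.972 = 1798
30–44: 600 * 0.949 = 569
45–59: 1300 * 0.972 = 1264
60–74: 1230 * 0.974 = 1198
Giving 206 / 1798 / 569 / 1264 / 1198.
Period 2:
Births: 1798 * 0.344 = 619
15–29: 206 * 0.972 = 200
30–44: 1798 * 0.949 = 1706
45–59: 569 * 0.972 = 553
60–74: 1264 * 0.974 = 1231
Giving 619 / 200 / 1706 / 553 / 1231.
Period 3:
Births: 200 * 0.344 = 69
15–29: 619 * 0.972 = 602
30–44: 200 * 0.949 = 190
45–59: 1706 * 0.972 = 1658
60–74: 553 * 0.974 = 539
Giving 69 / 602 / 190 / 1658 / 539.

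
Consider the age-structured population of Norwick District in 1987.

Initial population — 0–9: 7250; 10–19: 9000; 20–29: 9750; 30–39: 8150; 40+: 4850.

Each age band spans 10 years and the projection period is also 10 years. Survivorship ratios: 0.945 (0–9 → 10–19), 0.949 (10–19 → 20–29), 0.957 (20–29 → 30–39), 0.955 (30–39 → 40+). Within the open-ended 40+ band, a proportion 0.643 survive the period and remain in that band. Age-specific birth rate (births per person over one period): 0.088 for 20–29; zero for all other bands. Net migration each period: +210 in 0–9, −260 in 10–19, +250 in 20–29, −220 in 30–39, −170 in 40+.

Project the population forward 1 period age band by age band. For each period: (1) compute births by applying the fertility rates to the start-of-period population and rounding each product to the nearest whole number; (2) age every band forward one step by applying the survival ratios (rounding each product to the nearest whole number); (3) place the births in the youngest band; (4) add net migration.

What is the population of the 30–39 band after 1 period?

9111

— Period 1 —
Births: 9750 × 0.088 = 858
10–19: 7250 × 0.945 = 6851
20–29: 9000 × 0.949 = 8541
30–39: 9750 × 0.957 = 9331
40+: 8150 × 0.955 + 4850 × 0.643 = 7783 + 3119 = 10902
Net migration: 0–9 + 210 → 1068; 10–19 − 260 → 6591; 20–29 + 250 → 8791; 30–39 − 220 → 9111; 40+ − 170 → 10732
Giving 1068 / 6591 / 8791 / 9111 / 10732.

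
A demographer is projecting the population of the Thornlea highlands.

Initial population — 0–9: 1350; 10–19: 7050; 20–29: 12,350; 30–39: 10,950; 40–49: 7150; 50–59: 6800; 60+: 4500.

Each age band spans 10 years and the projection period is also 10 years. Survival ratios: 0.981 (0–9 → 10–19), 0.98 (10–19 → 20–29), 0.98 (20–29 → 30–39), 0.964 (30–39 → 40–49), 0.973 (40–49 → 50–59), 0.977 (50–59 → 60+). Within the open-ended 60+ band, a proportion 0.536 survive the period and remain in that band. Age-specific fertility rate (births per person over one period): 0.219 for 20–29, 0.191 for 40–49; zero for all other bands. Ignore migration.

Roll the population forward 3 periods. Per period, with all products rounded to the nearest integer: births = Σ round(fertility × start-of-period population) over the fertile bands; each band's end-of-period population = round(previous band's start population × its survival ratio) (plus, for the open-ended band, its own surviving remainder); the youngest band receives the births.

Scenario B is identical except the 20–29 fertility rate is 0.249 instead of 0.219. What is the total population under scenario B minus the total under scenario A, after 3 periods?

Numbering the groups 1..7 from youngest to oldest:
Period 1:
Births: 12350 * 0.219 = 2705, 7150 * 0.191 = 1366 → total 4071
Group 2: 1350 * 0.981 = 1324
Group 3: 7050 * 0.98 = 6909
Group 4: 12350 * 0.98 = 12103
Group 5: 10950 * 0.964 = 10556
Group 6: 7150 * 0.973 = 6957
Group 7: 6800 * 0.977 + 4500 * 0.536 = 6644 + 2412 = 9056
End of period: [4071, 1324, 6909, 12103, 10556, 6957, 9056]
Period 2:
Births: 6909 * 0.219 = 1513, 10556 * 0.191 = 2016 → total 3529
Group 2: 4071 * 0.981 = 3994
Group 3: 1324 * 0.98 = 1298
Group 4: 6909 * 0.98 = 6771
Group 5: 12103 * 0.964 = 11667
Group 6: 10556 * 0.973 = 10271
Group 7: 6957 * 0.977 + 9056 * 0.536 = 6797 + 4854 = 11651
End of period: [3529, 3994, 1298, 6771, 11667, 10271, 11651]
Period 3:
Births: 1298 * 0.219 = 284, 11667 * 0.191 = 2228 → total 2512
Group 2: 3529 * 0.981 = 3462
Group 3: 3994 * 0.98 = 3914
Group 4: 1298 * 0.98 = 1272
Group 5: 6771 * 0.964 = 6527
Group 6: 11667 * 0.973 = 11352
Group 7: 10271 * 0.977 + 11651 * 0.536 = 10035 + 6245 = 16280
End of period: [2512, 3462, 3914, 1272, 6527, 11352, 16280]
Scenario A total after 3 periods: 45319
Scenario B projection —
Period 1:
Births: 12350 * 0.249 = 3075, 7150 * 0.191 = 1366 → total 4441
Group 2: 1350 * 0.981 = 1324
Group 3: 7050 * 0.98 = 6909
Group 4: 12350 * 0.98 = 12103
Group 5: 10950 * 0.964 = 10556
Group 6: 7150 * 0.973 = 6957
Group 7: 6800 * 0.977 + 4500 * 0.536 = 6644 + 2412 = 9056
End of period: [4441, 1324, 6909, 12103, 10556, 6957, 9056]
Period 2:
Births: 6909 * 0.249 = 1720, 10556 * 0.191 = 2016 → total 3736
Group 2: 4441 * 0.981 = 4357
Group 3: 1324 * 0.98 = 1298
Group 4: 6909 * 0.98 = 6771
Group 5: 12103 * 0.964 = 11667
Group 6: 10556 * 0.973 = 10271
Group 7: 6957 * 0.977 + 9056 * 0.536 = 6797 + 4854 = 11651
End of period: [3736, 4357, 1298, 6771, 11667, 10271, 11651]
Period 3:
Births: 1298 * 0.249 = 323, 11667 * 0.191 = 2228 → total 2551
Group 2: 3736 * 0.981 = 3665
Group 3: 4357 * 0.98 = 4270
Group 4: 1298 * 0.98 = 1272
Group 5: 6771 * 0.964 = 6527
Group 6: 11667 * 0.973 = 11352
Group 7: 10271 * 0.977 + 11651 * 0.536 = 10035 + 6245 = 16280
End of period: [2551, 3665, 4270, 1272, 6527, 11352, 16280]
Scenario B total after 3 periods: 45917
Difference B − A = 45917 − 45319 = 598

598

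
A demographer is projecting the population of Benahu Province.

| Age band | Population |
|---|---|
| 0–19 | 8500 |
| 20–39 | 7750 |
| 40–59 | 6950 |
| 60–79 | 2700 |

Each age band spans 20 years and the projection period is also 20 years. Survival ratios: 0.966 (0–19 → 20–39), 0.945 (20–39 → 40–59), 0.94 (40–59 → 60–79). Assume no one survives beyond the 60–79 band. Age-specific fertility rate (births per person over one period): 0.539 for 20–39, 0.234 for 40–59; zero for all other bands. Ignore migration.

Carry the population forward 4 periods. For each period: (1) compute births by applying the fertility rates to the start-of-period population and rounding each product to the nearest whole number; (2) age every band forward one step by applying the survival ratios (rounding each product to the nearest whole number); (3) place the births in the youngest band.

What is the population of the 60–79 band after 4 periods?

4980

Period 1:
Births: 7750 × 0.539 = 4177, 6950 × 0.234 = 1626 → total 5803
20–39: 8500 × 0.966 = 8211
40–59: 7750 × 0.945 = 7324
60–79: 6950 × 0.94 = 6533
Giving 5803 / 8211 / 7324 / 6533.
Period 2:
Births: 8211 × 0.539 = 4426, 7324 × 0.234 = 1714 → total 6140
20–39: 5803 × 0.966 = 5606
40–59: 8211 × 0.945 = 7759
60–79: 7324 × 0.94 = 6885
Giving 6140 / 5606 / 7759 / 6885.
Period 3:
Births: 5606 × 0.539 = 3022, 7759 × 0.234 = 1816 → total 4838
20–39: 6140 × 0.966 = 5931
40–59: 5606 × 0.945 = 5298
60–79: 7759 × 0.94 = 7293
Giving 4838 / 5931 / 5298 / 7293.
Period 4:
Births: 5931 × 0.539 = 3197, 5298 × 0.234 = 1240 → total 4437
20–39: 4838 × 0.966 = 4674
40–59: 5931 × 0.945 = 5605
60–79: 5298 × 0.94 = 4980
Giving 4437 / 4674 / 5605 / 4980.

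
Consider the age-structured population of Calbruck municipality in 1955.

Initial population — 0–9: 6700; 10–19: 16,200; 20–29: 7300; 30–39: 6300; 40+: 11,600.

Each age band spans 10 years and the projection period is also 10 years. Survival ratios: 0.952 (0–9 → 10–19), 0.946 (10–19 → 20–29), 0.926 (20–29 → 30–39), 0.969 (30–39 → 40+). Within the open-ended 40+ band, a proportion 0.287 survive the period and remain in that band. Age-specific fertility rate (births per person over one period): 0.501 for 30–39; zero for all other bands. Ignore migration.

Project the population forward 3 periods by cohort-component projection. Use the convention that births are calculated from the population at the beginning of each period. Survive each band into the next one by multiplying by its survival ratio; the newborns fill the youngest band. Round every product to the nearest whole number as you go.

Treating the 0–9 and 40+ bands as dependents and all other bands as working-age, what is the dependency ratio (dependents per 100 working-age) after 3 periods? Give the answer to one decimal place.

[period 1]
Births: 6300 × 0.501 = 3156
10–19: 6700 × 0.952 = 6378
20–29: 16200 × 0.946 = 15325
30–39: 7300 × 0.926 = 6760
40+: 6300 × 0.969 + 11600 × 0.287 = 6105 + 3329 = 9434
Population now: 0–9=3156, 10–19=6378, 20–29=15325, 30–39=6760, 40+=9434
[period 2]
Births: 6760 × 0.501 = 3387
10–19: 3156 × 0.952 = 3005
20–29: 6378 × 0.946 = 6034
30–39: 15325 × 0.926 = 14191
40+: 6760 × 0.969 + 9434 × 0.287 = 6550 + 2708 = 9258
Population now: 0–9=3387, 10–19=3005, 20–29=6034, 30–39=14191, 40+=9258
[period 3]
Births: 14191 × 0.501 = 7110
10–19: 3387 × 0.952 = 3224
20–29: 3005 × 0.946 = 2843
30–39: 6034 × 0.926 = 5587
40+: 14191 × 0.969 + 9258 × 0.287 = 13751 + 2657 = 16408
Population now: 0–9=7110, 10–19=3224, 20–29=2843, 30–39=5587, 40+=16408
Dependents (band 0–9 + band 40+) = 7110 + 16408 = 23518; working-age = 11654; ratio = 23518/11654 × 100 = 201.8

201.8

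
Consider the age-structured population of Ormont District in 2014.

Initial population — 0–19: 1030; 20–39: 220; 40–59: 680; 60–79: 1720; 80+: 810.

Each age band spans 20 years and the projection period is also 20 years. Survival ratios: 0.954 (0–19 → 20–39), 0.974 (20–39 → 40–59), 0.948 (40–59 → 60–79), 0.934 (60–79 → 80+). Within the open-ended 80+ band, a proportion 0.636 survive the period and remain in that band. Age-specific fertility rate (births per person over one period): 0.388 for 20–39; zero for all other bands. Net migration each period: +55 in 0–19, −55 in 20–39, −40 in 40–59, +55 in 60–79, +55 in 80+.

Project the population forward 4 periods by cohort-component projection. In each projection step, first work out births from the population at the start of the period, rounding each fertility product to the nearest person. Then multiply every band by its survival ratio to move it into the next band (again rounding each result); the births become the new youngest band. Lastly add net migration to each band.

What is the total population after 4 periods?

(Groups numbered youngest = 1 to oldest = 5.)
[period 1]
Births: 220 × 0.388 = 85
Group 2: 1030 × 0.954 = 983
Group 3: 220 × 0.974 = 214
Group 4: 680 × 0.948 = 645
Group 5: 1720 × 0.934 + 810 × 0.636 = 1606 + 515 = 2121
Net migration: Group 1 + 55 → 140; Group 2 − 55 → 928; Group 3 − 40 → 174; Group 4 + 55 → 700; Group 5 + 55 → 2176
Giving 140 / 928 / 174 / 700 / 2176.
[period 2]
Births: 928 × 0.388 = 360
Group 2: 140 × 0.954 = 134
Group 3: 928 × 0.974 = 904
Group 4: 174 × 0.948 = 165
Group 5: 700 × 0.934 + 2176 × 0.636 = 654 + 1384 = 2038
Net migration: Group 1 + 55 → 415; Group 2 − 55 → 79; Group 3 − 40 → 864; Group 4 + 55 → 220; Group 5 + 55 → 2093
Giving 415 / 79 / 864 / 220 / 2093.
[period 3]
Births: 79 × 0.388 = 31
Group 2: 415 × 0.954 = 396
Group 3: 79 × 0.974 = 77
Group 4: 864 × 0.948 = 819
Group 5: 220 × 0.934 + 2093 × 0.636 = 205 + 1331 = 1536
Net migration: Group 1 + 55 → 86; Group 2 − 55 → 341; Group 3 − 40 → 37; Group 4 + 55 → 874; Group 5 + 55 → 1591
Giving 86 / 341 / 37 / 874 / 1591.
[period 4]
Births: 341 × 0.388 = 132
Group 2: 86 × 0.954 = 82
Group 3: 341 × 0.974 = 332
Group 4: 37 × 0.948 = 35
Group 5: 874 × 0.934 + 1591 × 0.636 = 816 + 1012 = 1828
Net migration: Group 1 + 55 → 187; Group 2 − 55 → 27; Group 3 − 40 → 292; Group 4 + 55 → 90; Group 5 + 55 → 1883
Giving 187 / 27 / 292 / 90 / 1883.
Total after period 4: 187 + 27 + 292 + 90 + 1883 = 2479

2479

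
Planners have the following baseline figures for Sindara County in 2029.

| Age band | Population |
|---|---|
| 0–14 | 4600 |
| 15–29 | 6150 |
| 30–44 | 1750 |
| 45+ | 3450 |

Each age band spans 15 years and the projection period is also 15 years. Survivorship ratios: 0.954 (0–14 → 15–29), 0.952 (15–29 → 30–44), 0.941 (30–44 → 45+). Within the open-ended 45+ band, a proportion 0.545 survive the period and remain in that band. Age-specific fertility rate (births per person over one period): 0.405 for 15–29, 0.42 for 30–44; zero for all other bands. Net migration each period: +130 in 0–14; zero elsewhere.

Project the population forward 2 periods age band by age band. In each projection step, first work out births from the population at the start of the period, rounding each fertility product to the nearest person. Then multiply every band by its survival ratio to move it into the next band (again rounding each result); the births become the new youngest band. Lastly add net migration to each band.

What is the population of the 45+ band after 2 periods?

7432

Period 1:
Births: 6150 × 0.405 = 2491, 1750 × 0.42 = 735 → 3226
15–29: 4600 × 0.954 = 4388
30–44: 6150 × 0.952 = 5855
45+: 1750 × 0.941 + 3450 × 0.545 = 1647 + 1880 = 3527
Net migration: 0–14 + 130 → 3356
Giving 3356 / 4388 / 5855 / 3527.
Period 2:
Births: 4388 × 0.405 = 1777, 5855 × 0.42 = 2459 → 4236
15–29: 3356 × 0.954 = 3202
30–44: 4388 × 0.952 = 4177
45+: 5855 × 0.941 + 3527 × 0.545 = 5510 + 1922 = 7432
Net migration: 0–14 + 130 → 4366
Giving 4366 / 3202 / 4177 / 7432.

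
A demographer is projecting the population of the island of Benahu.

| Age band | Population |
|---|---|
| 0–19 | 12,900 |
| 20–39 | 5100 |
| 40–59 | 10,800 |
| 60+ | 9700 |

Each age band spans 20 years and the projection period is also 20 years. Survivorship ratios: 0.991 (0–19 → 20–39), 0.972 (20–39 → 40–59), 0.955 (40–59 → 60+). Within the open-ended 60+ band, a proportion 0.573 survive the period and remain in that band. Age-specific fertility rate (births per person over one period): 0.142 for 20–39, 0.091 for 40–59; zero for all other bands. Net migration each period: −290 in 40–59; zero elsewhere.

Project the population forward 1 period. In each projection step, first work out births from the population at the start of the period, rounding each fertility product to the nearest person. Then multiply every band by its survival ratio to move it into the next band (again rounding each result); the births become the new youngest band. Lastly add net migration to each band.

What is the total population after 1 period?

(Bands numbered youngest = 1 to oldest = 4.)
[period 1]
Births: 5100 × 0.142 = 724, 10800 × 0.091 = 983 → 1707
Band 2: 12900 × 0.991 = 12784
Band 3: 5100 × 0.972 = 4957
Band 4: 10800 × 0.955 + 9700 × 0.573 = 10314 + 5558 = 15872
Net migration: Band 3 − 290 → 4667
Population now: 0–19=1707, 20–39=12784, 40–59=4667, 60+=15872
Total after period 1: 1707 + 12784 + 4667 + 15872 = 35030

35030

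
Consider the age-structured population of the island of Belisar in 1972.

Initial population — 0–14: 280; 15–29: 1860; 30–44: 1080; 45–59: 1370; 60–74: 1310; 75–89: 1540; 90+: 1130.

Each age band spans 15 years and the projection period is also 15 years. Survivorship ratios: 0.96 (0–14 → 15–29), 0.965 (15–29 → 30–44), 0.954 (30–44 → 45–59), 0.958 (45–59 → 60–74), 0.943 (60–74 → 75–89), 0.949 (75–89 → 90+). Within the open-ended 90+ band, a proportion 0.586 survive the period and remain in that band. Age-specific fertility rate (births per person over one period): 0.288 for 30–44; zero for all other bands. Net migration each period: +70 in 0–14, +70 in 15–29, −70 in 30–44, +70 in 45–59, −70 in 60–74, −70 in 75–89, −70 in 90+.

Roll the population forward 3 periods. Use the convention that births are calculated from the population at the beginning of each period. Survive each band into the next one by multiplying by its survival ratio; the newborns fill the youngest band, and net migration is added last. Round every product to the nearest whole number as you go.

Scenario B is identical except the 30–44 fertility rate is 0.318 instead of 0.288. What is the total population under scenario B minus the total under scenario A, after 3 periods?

87

Period 1:
Births: 1080 * 0.288 = 311
15–29: 280 * 0.96 = 269
30–44: 1860 * 0.965 = 1795
45–59: 1080 * 0.954 = 1030
60–74: 1370 * 0.958 = 1312
75–89: 1310 * 0.943 = 1235
90+: 1540 * 0.949 + 1130 * 0.586 = 1461 + 662 = 2123
Net migration: 0–14 + 70 → 381; 15–29 + 70 → 339; 30–44 − 70 → 1725; 45–59 + 70 → 1100; 60–74 − 70 → 1242; 75–89 − 70 → 1165; 90+ − 70 → 2053
Population now: 0–14=381, 15–29=339, 30–44=1725, 45–59=1100, 60–74=1242, 75–89=1165, 90+=2053
Period 2:
Births: 1725 * 0.288 = 497
15–29: 381 * 0.96 = 366
30–44: 339 * 0.965 = 327
45–59: 1725 * 0.954 = 1646
60–74: 1100 * 0.958 = 1054
75–89: 1242 * 0.943 = 1171
90+: 1165 * 0.949 + 2053 * 0.586 = 1106 + 1203 = 2309
Net migration: 0–14 + 70 → 567; 15–29 + 70 → 436; 30–44 − 70 → 257; 45–59 + 70 → 1716; 60–74 − 70 → 984; 75–89 − 70 → 1101; 90+ − 70 → 2239
Population now: 0–14=567, 15–29=436, 30–44=257, 45–59=1716, 60–74=984, 75–89=1101, 90+=2239
Period 3:
Births: 257 * 0.288 = 74
15–29: 567 * 0.96 = 544
30–44: 436 * 0.965 = 421
45–59: 257 * 0.954 = 245
60–74: 1716 * 0.958 = 1644
75–89: 984 * 0.943 = 928
90+: 1101 * 0.949 + 2239 * 0.586 = 1045 + 1312 = 2357
Net migration: 0–14 + 70 → 144; 15–29 + 70 → 614; 30–44 − 70 → 351; 45–59 + 70 → 315; 60–74 − 70 → 1574; 75–89 − 70 → 858; 90+ − 70 → 2287
Population now: 0–14=144, 15–29=614, 30–44=351, 45–59=315, 60–74=1574, 75–89=858, 90+=2287
Scenario A total after 3 periods: 6143
Scenario B projection —
Period 1:
Births: 1080 * 0.318 = 343
15–29: 280 * 0.96 = 269
30–44: 1860 * 0.965 = 1795
45–59: 1080 * 0.954 = 1030
60–74: 1370 * 0.958 = 1312
75–89: 1310 * 0.943 = 1235
90+: 1540 * 0.949 + 1130 * 0.586 = 1461 + 662 = 2123
Net migration: 0–14 + 70 → 413; 15–29 + 70 → 339; 30–44 − 70 → 1725; 45–59 + 70 → 1100; 60–74 − 70 → 1242; 75–89 − 70 → 1165; 90+ − 70 → 2053
Population now: 0–14=413, 15–29=339, 30–44=1725, 45–59=1100, 60–74=1242, 75–89=1165, 90+=2053
Period 2:
Births: 1725 * 0.318 = 549
15–29: 413 * 0.96 = 396
30–44: 339 * 0.965 = 327
45–59: 1725 * 0.954 = 1646
60–74: 1100 * 0.958 = 1054
75–89: 1242 * 0.943 = 1171
90+: 1165 * 0.949 + 2053 * 0.586 = 1106 + 1203 = 2309
Net migration: 0–14 + 70 → 619; 15–29 + 70 → 466; 30–44 − 70 → 257; 45–59 + 70 → 1716; 60–74 − 70 → 984; 75–89 − 70 → 1101; 90+ − 70 → 2239
Population now: 0–14=619, 15–29=466, 30–44=257, 45–59=1716, 60–74=984, 75–89=1101, 90+=2239
Period 3:
Births: 257 * 0.318 = 82
15–29: 619 * 0.96 = 594
30–44: 466 * 0.965 = 450
45–59: 257 * 0.954 = 245
60–74: 1716 * 0.958 = 1644
75–89: 984 * 0.943 = 928
90+: 1101 * 0.949 + 2239 * 0.586 = 1045 + 1312 = 2357
Net migration: 0–14 + 70 → 152; 15–29 + 70 → 664; 30–44 − 70 → 380; 45–59 + 70 → 315; 60–74 − 70 → 1574; 75–89 − 70 → 858; 90+ − 70 → 2287
Population now: 0–14=152, 15–29=664, 30–44=380, 45–59=315, 60–74=1574, 75–89=858, 90+=2287
Scenario B total after 3 periods: 6230
Difference B − A = 6230 − 6143 = 87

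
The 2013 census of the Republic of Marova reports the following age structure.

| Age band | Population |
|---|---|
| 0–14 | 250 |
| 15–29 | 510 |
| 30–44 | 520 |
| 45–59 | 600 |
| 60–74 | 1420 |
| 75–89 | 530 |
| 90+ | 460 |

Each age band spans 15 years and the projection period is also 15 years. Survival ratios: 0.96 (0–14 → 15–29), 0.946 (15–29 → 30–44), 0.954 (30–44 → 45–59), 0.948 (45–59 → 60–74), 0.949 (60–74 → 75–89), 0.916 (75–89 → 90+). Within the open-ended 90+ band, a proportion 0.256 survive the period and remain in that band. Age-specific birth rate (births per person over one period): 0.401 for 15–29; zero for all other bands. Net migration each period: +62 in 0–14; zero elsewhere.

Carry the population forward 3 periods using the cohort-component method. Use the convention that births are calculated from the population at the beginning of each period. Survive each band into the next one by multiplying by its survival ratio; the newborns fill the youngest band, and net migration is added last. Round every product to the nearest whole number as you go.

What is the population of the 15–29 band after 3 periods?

152

Call the bands 1 to 7, youngest first.
[period 1]
Births: 510 × 0.401 = 205
Band 2: 250 × 0.96 = 240
Band 3: 510 × 0.946 = 482
Band 4: 520 × 0.954 = 496
Band 5: 600 × 0.948 = 569
Band 6: 1420 × 0.949 = 1348
Band 7: 530 × 0.916 + 460 × 0.256 = 485 + 118 = 603
Net migration: Band 1 + 62 → 267
Giving 267 / 240 / 482 / 496 / 569 / 1348 / 603.
[period 2]
Births: 240 × 0.401 = 96
Band 2: 267 × 0.96 = 256
Band 3: 240 × 0.946 = 227
Band 4: 482 × 0.954 = 460
Band 5: 496 × 0.948 = 470
Band 6: 569 × 0.949 = 540
Band 7: 1348 × 0.916 + 603 × 0.256 = 1235 + 154 = 1389
Net migration: Band 1 + 62 → 158
Giving 158 / 256 / 227 / 460 / 470 / 540 / 1389.
[period 3]
Births: 256 × 0.401 = 103
Band 2: 158 × 0.96 = 152
Band 3: 256 × 0.946 = 242
Band 4: 227 × 0.954 = 217
Band 5: 460 × 0.948 = 436
Band 6: 470 × 0.949 = 446
Band 7: 540 × 0.916 + 1389 × 0.256 = 495 + 356 = 851
Net migration: Band 1 + 62 → 165
Giving 165 / 152 / 242 / 217 / 436 / 446 / 851.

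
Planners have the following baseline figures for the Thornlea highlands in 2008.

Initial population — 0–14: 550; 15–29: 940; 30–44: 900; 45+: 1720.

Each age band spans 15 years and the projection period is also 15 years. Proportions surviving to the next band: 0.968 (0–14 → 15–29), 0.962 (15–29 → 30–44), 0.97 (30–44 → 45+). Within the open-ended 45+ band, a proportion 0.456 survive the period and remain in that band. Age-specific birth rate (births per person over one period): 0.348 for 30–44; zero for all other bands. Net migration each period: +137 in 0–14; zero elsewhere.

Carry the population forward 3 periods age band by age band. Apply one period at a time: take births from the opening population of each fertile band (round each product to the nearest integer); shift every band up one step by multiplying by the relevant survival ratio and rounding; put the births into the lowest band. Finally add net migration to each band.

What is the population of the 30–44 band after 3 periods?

419

Numbering the bands 1..4 from youngest to oldest:
— Period 1 —
Births: 900 * 0.348 = 313
Band 2: 550 * 0.968 = 532
Band 3: 940 * 0.962 = 904
Band 4: 900 * 0.97 + 1720 * 0.456 = 873 + 784 = 1657
Net migration: Band 1 + 137 → 450
End of period: [450, 532, 904, 1657]
— Period 2 —
Births: 904 * 0.348 = 315
Band 2: 450 * 0.968 = 436
Band 3: 532 * 0.962 = 512
Band 4: 904 * 0.97 + 1657 * 0.456 = 877 + 756 = 1633
Net migration: Band 1 + 137 → 452
End of period: [452, 436, 512, 1633]
— Period 3 —
Births: 512 * 0.348 = 178
Band 2: 452 * 0.968 = 438
Band 3: 436 * 0.962 = 419
Band 4: 512 * 0.97 + 1633 * 0.456 = 497 + 745 = 1242
Net migration: Band 1 + 137 → 315
End of period: [315, 438, 419, 1242]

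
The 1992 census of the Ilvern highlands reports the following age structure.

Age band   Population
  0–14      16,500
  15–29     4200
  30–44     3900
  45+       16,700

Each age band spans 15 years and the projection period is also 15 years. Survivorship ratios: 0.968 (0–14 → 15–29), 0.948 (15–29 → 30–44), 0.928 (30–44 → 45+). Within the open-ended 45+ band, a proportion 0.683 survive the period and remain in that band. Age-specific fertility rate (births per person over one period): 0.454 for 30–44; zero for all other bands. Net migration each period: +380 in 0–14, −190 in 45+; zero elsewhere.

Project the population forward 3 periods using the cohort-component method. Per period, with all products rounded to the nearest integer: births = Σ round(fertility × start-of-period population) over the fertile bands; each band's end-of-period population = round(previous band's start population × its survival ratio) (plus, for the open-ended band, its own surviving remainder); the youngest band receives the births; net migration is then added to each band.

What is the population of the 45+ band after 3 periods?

(Groups numbered youngest = 1 to oldest = 4.)
— Period 1 —
Births: 3900 × 0.454 = 1771
Group 2: 16500 × 0.968 = 15972
Group 3: 4200 × 0.948 = 3982
Group 4: 3900 × 0.928 + 16700 × 0.683 = 3619 + 11406 = 15025
Net migration: Group 1 + 380 → 2151; Group 4 − 190 → 14835
Population now: 0–14=2151, 15–29=15972, 30–44=3982, 45+=14835
— Period 2 —
Births: 3982 × 0.454 = 1808
Group 2: 2151 × 0.968 = 2082
Group 3: 15972 × 0.948 = 15141
Group 4: 3982 × 0.928 + 14835 × 0.683 = 3695 + 10132 = 13827
Net migration: Group 1 + 380 → 2188; Group 4 − 190 → 13637
Population now: 0–14=2188, 15–29=2082, 30–44=15141, 45+=13637
— Period 3 —
Births: 15141 × 0.454 = 6874
Group 2: 2188 × 0.968 = 2118
Group 3: 2082 × 0.948 = 1974
Group 4: 15141 × 0.928 + 13637 × 0.683 = 14051 + 9314 = 23365
Net migration: Group 1 + 380 → 7254; Group 4 − 190 → 23175
Population now: 0–14=7254, 15–29=2118, 30–44=1974, 45+=23175

23175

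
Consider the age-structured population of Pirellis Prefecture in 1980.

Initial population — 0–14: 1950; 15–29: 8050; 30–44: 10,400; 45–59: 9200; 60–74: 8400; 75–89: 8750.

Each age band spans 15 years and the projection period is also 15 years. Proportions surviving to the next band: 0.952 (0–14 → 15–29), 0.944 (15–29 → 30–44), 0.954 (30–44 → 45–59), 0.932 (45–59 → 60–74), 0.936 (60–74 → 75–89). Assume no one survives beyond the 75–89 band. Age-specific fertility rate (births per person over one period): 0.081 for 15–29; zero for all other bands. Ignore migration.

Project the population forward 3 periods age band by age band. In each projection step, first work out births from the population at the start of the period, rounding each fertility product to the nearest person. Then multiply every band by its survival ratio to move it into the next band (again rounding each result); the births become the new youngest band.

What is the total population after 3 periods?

17861

Let group 1 be 0–14 through group 6 = 75–89.
After projecting period 1:
Births: 8050 × 0.081 = 652
Group 2: 1950 × 0.952 = 1856
Group 3: 8050 × 0.944 = 7599
Group 4: 10400 × 0.954 = 9922
Group 5: 9200 × 0.932 = 8574
Group 6: 8400 × 0.936 = 7862
→ [652, 1856, 7599, 9922, 8574, 7862]
After projecting period 2:
Births: 1856 × 0.081 = 150
Group 2: 652 × 0.952 = 621
Group 3: 1856 × 0.944 = 1752
Group 4: 7599 × 0.954 = 7249
Group 5: 9922 × 0.932 = 9247
Group 6: 8574 × 0.936 = 8025
→ [150, 621, 1752, 7249, 9247, 8025]
After projecting period 3:
Births: 621 × 0.081 = 50
Group 2: 150 × 0.952 = 143
Group 3: 621 × 0.944 = 586
Group 4: 1752 × 0.954 = 1671
Group 5: 7249 × 0.932 = 6756
Group 6: 9247 × 0.936 = 8655
→ [50, 143, 586, 1671, 6756, 8655]
Total after period 3: 50 + 143 + 586 + 1671 + 6756 + 8655 = 17861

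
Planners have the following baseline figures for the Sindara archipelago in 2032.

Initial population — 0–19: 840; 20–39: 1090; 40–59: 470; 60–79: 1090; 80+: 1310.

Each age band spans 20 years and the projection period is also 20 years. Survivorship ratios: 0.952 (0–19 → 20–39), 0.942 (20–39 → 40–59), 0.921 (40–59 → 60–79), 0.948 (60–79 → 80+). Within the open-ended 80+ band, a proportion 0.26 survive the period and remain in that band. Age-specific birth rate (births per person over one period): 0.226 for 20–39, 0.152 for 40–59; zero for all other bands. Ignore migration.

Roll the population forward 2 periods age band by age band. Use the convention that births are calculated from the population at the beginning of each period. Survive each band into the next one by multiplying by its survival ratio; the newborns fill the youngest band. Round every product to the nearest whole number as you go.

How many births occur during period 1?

Numbering the groups 1..5 from youngest to oldest:
— Period 1 —
Births: 1090 * 0.226 = 246  |  470 * 0.152 = 71 → 317
Group 2: 840 * 0.952 = 800
Group 3: 1090 * 0.942 = 1027
Group 4: 470 * 0.921 = 433
Group 5: 1090 * 0.948 + 1310 * 0.26 = 1033 + 341 = 1374
→ [317, 800, 1027, 433, 1374]

317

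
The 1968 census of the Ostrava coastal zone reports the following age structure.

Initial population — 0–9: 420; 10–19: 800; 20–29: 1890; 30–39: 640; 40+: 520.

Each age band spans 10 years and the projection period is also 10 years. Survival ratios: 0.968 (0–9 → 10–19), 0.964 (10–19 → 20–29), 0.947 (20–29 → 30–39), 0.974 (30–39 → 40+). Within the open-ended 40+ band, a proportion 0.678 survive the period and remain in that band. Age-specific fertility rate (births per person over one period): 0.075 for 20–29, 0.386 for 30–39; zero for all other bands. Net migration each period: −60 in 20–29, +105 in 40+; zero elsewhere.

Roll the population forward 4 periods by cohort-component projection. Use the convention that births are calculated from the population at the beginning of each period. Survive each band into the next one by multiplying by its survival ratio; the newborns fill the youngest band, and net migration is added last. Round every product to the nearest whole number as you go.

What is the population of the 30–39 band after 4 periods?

Period 1.
Births: 1890 × 0.075 = 142, 640 × 0.386 = 247 ⇒ total 389
10–19: 420 × 0.968 = 407
20–29: 800 × 0.964 = 771
30–39: 1890 × 0.947 = 1790
40+: 640 × 0.974 + 520 × 0.678 = 623 + 353 = 976
Net migration: 20–29 − 60 → 711; 40+ + 105 → 1081
End of period: [389, 407, 711, 1790, 1081]
Period 2.
Births: 711 × 0.075 = 53, 1790 × 0.386 = 691 ⇒ total 744
10–19: 389 × 0.968 = 377
20–29: 407 × 0.964 = 392
30–39: 711 × 0.947 = 673
40+: 1790 × 0.974 + 1081 × 0.678 = 1743 + 733 = 2476
Net migration: 20–29 − 60 → 332; 40+ + 105 → 2581
End of period: [744, 377, 332, 673, 2581]
Period 3.
Births: 332 × 0.075 = 25, 673 × 0.386 = 260 ⇒ total 285
10–19: 744 × 0.968 = 720
20–29: 377 × 0.964 = 363
30–39: 332 × 0.947 = 314
40+: 673 × 0.974 + 2581 × 0.678 = 656 + 1750 = 2406
Net migration: 20–29 − 60 → 303; 40+ + 105 → 2511
End of period: [285, 720, 303, 314, 2511]
Period 4.
Births: 303 × 0.075 = 23, 314 × 0.386 = 121 ⇒ total 144
10–19: 285 × 0.968 = 276
20–29: 720 × 0.964 = 694
30–39: 303 × 0.947 = 287
40+: 314 × 0.974 + 2511 × 0.678 = 306 + 1702 = 2008
Net migration: 20–29 − 60 → 634; 40+ + 105 → 2113
End of period: [144, 276, 634, 287, 2113]

287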